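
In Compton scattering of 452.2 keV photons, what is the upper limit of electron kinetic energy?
288.9430 keV

Maximum energy transfer occurs at θ = 180° (backscattering).

Initial photon: E₀ = 452.2 keV → λ₀ = 2.7418 pm

Maximum Compton shift (at 180°):
Δλ_max = 2λ_C = 2 × 2.4263 = 4.8526 pm

Final wavelength:
λ' = 2.7418 + 4.8526 = 7.5944 pm

Minimum photon energy (maximum energy to electron):
E'_min = hc/λ' = 163.2570 keV

Maximum electron kinetic energy:
K_max = E₀ - E'_min = 452.2000 - 163.2570 = 288.9430 keV

(Intermediate values are shown rounded; full precision is carried through to the final answer.)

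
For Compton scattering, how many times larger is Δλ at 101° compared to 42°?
101° produces the larger shift by a factor of 4.636

Calculate both shifts using Δλ = λ_C(1 - cos θ):

For θ₁ = 42°:
Δλ₁ = 2.4263 × (1 - cos(42°))
Δλ₁ = 2.4263 × 0.2569
Δλ₁ = 0.6232 pm

For θ₂ = 101°:
Δλ₂ = 2.4263 × (1 - cos(101°))
Δλ₂ = 2.4263 × 1.1908
Δλ₂ = 2.8893 pm

The 101° angle produces the larger shift.
Ratio: 2.8893/0.6232 = 4.636

(Intermediate values are shown rounded; full precision is carried through to the final answer.)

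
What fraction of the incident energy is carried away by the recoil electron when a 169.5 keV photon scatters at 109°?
0.3054 (or 30.54%)

Calculate initial and final photon energies:

Initial: E₀ = 169.5 keV → λ₀ = 7.3147 pm
Compton shift: Δλ = 3.2162 pm
Final wavelength: λ' = 10.5309 pm
Final energy: E' = 117.7333 keV

Fractional energy loss:
(E₀ - E')/E₀ = (169.5000 - 117.7333)/169.5000
= 51.7667/169.5000
= 0.3054
= 30.54%

(Intermediate values are shown rounded; full precision is carried through to the final answer.)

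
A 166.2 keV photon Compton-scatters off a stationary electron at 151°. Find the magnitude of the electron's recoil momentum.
1.3967e-22 kg·m/s

The electron is initially at rest, so by conservation of momentum:
p⃗_e = p⃗₀ − p⃗'  (incident photon momentum minus scattered photon momentum)

Photon momentum magnitudes (p = h/λ = E/c):
λ₀ = hc/E₀ = 7.4599 pm → p₀ = h/λ₀ = 8.8822e-23 kg·m/s
Δλ = λ_C(1 − cos 151°) = 4.5484 pm
λ' = 12.0083 pm → p' = h/λ' = 5.5179e-23 kg·m/s

The scattered photon makes angle θ = 151° with the incident direction, so by the law of cosines:
|p⃗_e|² = p₀² + p'² − 2p₀p'cos θ
|p⃗_e|² = (8.8822e-23)² + (5.5179e-23)² − 2·8.8822e-23·5.5179e-23·cos(151°)
|p⃗_e| = 1.3967e-22 kg·m/s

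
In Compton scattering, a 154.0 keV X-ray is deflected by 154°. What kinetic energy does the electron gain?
56.0506 keV

By energy conservation: K_e = E_initial - E_final

First find the scattered photon energy:
Initial wavelength: λ = hc/E = 8.0509 pm
Compton shift: Δλ = λ_C(1 - cos(154°)) = 4.6071 pm
Final wavelength: λ' = 8.0509 + 4.6071 = 12.6580 pm
Final photon energy: E' = hc/λ' = 97.9494 keV

Electron kinetic energy:
K_e = E - E' = 154.0000 - 97.9494 = 56.0506 keV

(Intermediate values are shown rounded; full precision is carried through to the final answer.)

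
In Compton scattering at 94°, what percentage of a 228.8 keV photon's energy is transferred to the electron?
0.3239 (or 32.39%)

Calculate initial and final photon energies:

Initial: E₀ = 228.8 keV → λ₀ = 5.4189 pm
Compton shift: Δλ = 2.5956 pm
Final wavelength: λ' = 8.0145 pm
Final energy: E' = 154.7008 keV

Fractional energy loss:
(E₀ - E')/E₀ = (228.8000 - 154.7008)/228.8000
= 74.0992/228.8000
= 0.3239
= 32.39%

(Intermediate values are shown rounded; full precision is carried through to the final answer.)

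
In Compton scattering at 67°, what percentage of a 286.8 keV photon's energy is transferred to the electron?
0.2548 (or 25.48%)

Calculate initial and final photon energies:

Initial: E₀ = 286.8 keV → λ₀ = 4.3230 pm
Compton shift: Δλ = 1.4783 pm
Final wavelength: λ' = 5.8013 pm
Final energy: E' = 213.7181 keV

Fractional energy loss:
(E₀ - E')/E₀ = (286.8000 - 213.7181)/286.8000
= 73.0819/286.8000
= 0.2548
= 25.48%

(Intermediate values are shown rounded; full precision is carried through to the final answer.)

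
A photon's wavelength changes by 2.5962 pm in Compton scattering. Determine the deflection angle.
94.02°

From the Compton formula Δλ = λ_C(1 - cos θ), we can solve for θ:

cos θ = 1 - Δλ/λ_C

Given:
- Δλ = 2.5962 pm
- λ_C = h/(m_e·c) ≈ 2.42631024 pm

cos θ = 1 - 2.5962/2.42631024
cos θ = 1 - 1.070020
cos θ = -0.070020

θ = arccos(-0.070020)
θ = 94.02°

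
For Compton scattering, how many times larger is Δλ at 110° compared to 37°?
110° produces the larger shift by a factor of 6.665

Calculate both shifts using Δλ = λ_C(1 - cos θ):

For θ₁ = 37°:
Δλ₁ = 2.4263 × (1 - cos(37°))
Δλ₁ = 2.4263 × 0.2014
Δλ₁ = 0.4886 pm

For θ₂ = 110°:
Δλ₂ = 2.4263 × (1 - cos(110°))
Δλ₂ = 2.4263 × 1.3420
Δλ₂ = 3.2562 pm

The 110° angle produces the larger shift.
Ratio: 3.2562/0.4886 = 6.665

(Intermediate values are shown rounded; full precision is carried through to the final answer.)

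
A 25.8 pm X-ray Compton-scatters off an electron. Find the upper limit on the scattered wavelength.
30.6526 pm (at θ = 180°)

The Compton shift is Δλ = λ_C(1 − cos θ).

Since cos θ ranges from −1 to 1, the factor (1 − cos θ) ranges from 0 to 2; the maximum shift occurs at θ = 180° (backscattering):
Δλ_max = 2λ_C = 2 × 2.4263 pm = 4.8526 pm

Maximum scattered wavelength:
λ'_max = λ₀ + Δλ_max = 25.8 + 4.8526 = 30.6526 pm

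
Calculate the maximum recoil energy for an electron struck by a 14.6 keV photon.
0.7892 keV

Maximum energy transfer occurs at θ = 180° (backscattering).

Initial photon: E₀ = 14.6 keV → λ₀ = 84.9207 pm

Maximum Compton shift (at 180°):
Δλ_max = 2λ_C = 2 × 2.4263 = 4.8526 pm

Final wavelength:
λ' = 84.9207 + 4.8526 = 89.7733 pm

Minimum photon energy (maximum energy to electron):
E'_min = hc/λ' = 13.8108 keV

Maximum electron kinetic energy:
K_max = E₀ - E'_min = 14.6000 - 13.8108 = 0.7892 keV

(Intermediate values are shown rounded; full precision is carried through to the final answer.)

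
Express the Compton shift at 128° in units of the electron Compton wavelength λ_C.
1.6157 λ_C

The Compton shift formula is:
Δλ = λ_C(1 - cos θ)

Dividing both sides by λ_C:
Δλ/λ_C = 1 - cos θ

For θ = 128°:
Δλ/λ_C = 1 - cos(128°)
Δλ/λ_C = 1 - -0.6157
Δλ/λ_C = 1.6157

This means the shift is 1.6157 × λ_C = 3.9201 pm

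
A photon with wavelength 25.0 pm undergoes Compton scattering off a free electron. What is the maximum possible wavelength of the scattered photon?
29.8526 pm (at θ = 180°)

The Compton shift is Δλ = λ_C(1 − cos θ).

Since cos θ ranges from −1 to 1, the factor (1 − cos θ) ranges from 0 to 2; the maximum shift occurs at θ = 180° (backscattering):
Δλ_max = 2λ_C = 2 × 2.4263 pm = 4.8526 pm

Maximum scattered wavelength:
λ'_max = λ₀ + Δλ_max = 25.0 + 4.8526 = 29.8526 pm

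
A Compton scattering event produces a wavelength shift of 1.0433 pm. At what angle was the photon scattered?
55.25°

From the Compton formula Δλ = λ_C(1 - cos θ), we can solve for θ:

cos θ = 1 - Δλ/λ_C

Given:
- Δλ = 1.0433 pm
- λ_C = h/(m_e·c) ≈ 2.42631024 pm

cos θ = 1 - 1.0433/2.42631024
cos θ = 1 - 0.429994
cos θ = 0.570006

θ = arccos(0.570006)
θ = 55.25°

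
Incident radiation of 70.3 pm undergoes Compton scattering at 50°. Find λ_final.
71.1667 pm

Using the Compton scattering formula:
λ' = λ + Δλ = λ + λ_C(1 - cos θ)

Given:
- Initial wavelength λ = 70.3 pm
- Scattering angle θ = 50°
- Compton wavelength λ_C ≈ 2.4263 pm

Calculate the shift:
Δλ = 2.4263 × (1 - cos(50°))
Δλ = 2.4263 × 0.3572
Δλ = 0.8667 pm

Final wavelength:
λ' = 70.3 + 0.8667 = 71.1667 pm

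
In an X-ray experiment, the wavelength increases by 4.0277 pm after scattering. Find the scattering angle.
131.30°

From the Compton formula Δλ = λ_C(1 - cos θ), we can solve for θ:

cos θ = 1 - Δλ/λ_C

Given:
- Δλ = 4.0277 pm
- λ_C = h/(m_e·c) ≈ 2.42631024 pm

cos θ = 1 - 4.0277/2.42631024
cos θ = 1 - 1.660010
cos θ = -0.660010

θ = arccos(-0.660010)
θ = 131.30°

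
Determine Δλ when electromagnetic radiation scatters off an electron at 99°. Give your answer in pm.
2.8059 pm

Using the Compton scattering formula:
Δλ = λ_C(1 - cos θ)

where λ_C = h/(m_e·c) ≈ 2.4263 pm is the Compton wavelength of an electron.

For θ = 99°:
cos(99°) = -0.1564
1 - cos(99°) = 1.1564

Δλ = 2.4263 × 1.1564
Δλ = 2.8059 pm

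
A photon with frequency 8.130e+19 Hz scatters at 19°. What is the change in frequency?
2.814e+18 Hz (decrease)

Convert frequency to wavelength (c = 299792458 m/s):
λ₀ = c/f₀ = 299792458/8.130e+19 = 3.6874841e-12 m = 3.6875 pm

Calculate Compton shift:
Δλ = λ_C(1 - cos(19°)) = 0.1322 pm

Final wavelength:
λ' = λ₀ + Δλ = 3.6875 + 0.1322 = 3.8197 pm

Final frequency:
f' = c/λ' = 299792458/3.8196729e-12 = 7.8486421e+19 Hz

Frequency shift (decrease):
Δf = f₀ - f' = 8.130e+19 - 7.8486421e+19 = 2.814e+18 Hz

(Intermediate values are shown rounded; full precision is carried through to the final answer.)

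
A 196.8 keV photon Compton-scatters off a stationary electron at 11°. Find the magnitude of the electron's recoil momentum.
2.0104e-23 kg·m/s

The electron is initially at rest, so by conservation of momentum:
p⃗_e = p⃗₀ − p⃗'  (incident photon momentum minus scattered photon momentum)

Photon momentum magnitudes (p = h/λ = E/c):
λ₀ = hc/E₀ = 6.3000 pm → p₀ = h/λ₀ = 1.0518e-22 kg·m/s
Δλ = λ_C(1 − cos 11°) = 0.0446 pm
λ' = 6.3446 pm → p' = h/λ' = 1.0444e-22 kg·m/s

The scattered photon makes angle θ = 11° with the incident direction, so by the law of cosines:
|p⃗_e|² = p₀² + p'² − 2p₀p'cos θ
|p⃗_e|² = (1.0518e-22)² + (1.0444e-22)² − 2·1.0518e-22·1.0444e-22·cos(11°)
|p⃗_e| = 2.0104e-23 kg·m/s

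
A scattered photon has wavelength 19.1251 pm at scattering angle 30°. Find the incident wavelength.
18.8000 pm

From λ' = λ + Δλ, we have λ = λ' - Δλ

First calculate the Compton shift:
Δλ = λ_C(1 - cos θ)
Δλ = 2.4263 × (1 - cos(30°))
Δλ = 2.4263 × 0.1340
Δλ = 0.3251 pm

Initial wavelength:
λ = λ' - Δλ
λ = 19.1251 - 0.3251
λ = 18.8000 pm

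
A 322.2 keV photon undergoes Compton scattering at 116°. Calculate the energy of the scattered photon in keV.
168.9622 keV

First convert energy to wavelength:
λ = hc/E, with hc ≈ 1239.842 keV·pm (i.e. 1239.842 eV·nm)

For E = 322.2 keV = 322200 eV:
λ = 1239.842 keV·pm / 322.2 keV
λ = 3.8481 pm

Calculate the Compton shift:
Δλ = λ_C(1 - cos(116°)) = 2.4263 × 1.4384
Δλ = 3.4899 pm

Final wavelength:
λ' = 3.8481 + 3.4899 = 7.3380 pm

Final energy:
E' = hc/λ' = 1239.842 / 7.3380 = 168.9622 keV

(Intermediate values are shown rounded; full precision is carried through to the final answer.)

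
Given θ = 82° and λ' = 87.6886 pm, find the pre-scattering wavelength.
85.6000 pm

From λ' = λ + Δλ, we have λ = λ' - Δλ

First calculate the Compton shift:
Δλ = λ_C(1 - cos θ)
Δλ = 2.4263 × (1 - cos(82°))
Δλ = 2.4263 × 0.8608
Δλ = 2.0886 pm

Initial wavelength:
λ = λ' - Δλ
λ = 87.6886 - 2.0886
λ = 85.6000 pm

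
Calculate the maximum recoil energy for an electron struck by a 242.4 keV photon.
118.0113 keV

Maximum energy transfer occurs at θ = 180° (backscattering).

Initial photon: E₀ = 242.4 keV → λ₀ = 5.1149 pm

Maximum Compton shift (at 180°):
Δλ_max = 2λ_C = 2 × 2.4263 = 4.8526 pm

Final wavelength:
λ' = 5.1149 + 4.8526 = 9.9675 pm

Minimum photon energy (maximum energy to electron):
E'_min = hc/λ' = 124.3887 keV

Maximum electron kinetic energy:
K_max = E₀ - E'_min = 242.4000 - 124.3887 = 118.0113 keV

(Intermediate values are shown rounded; full precision is carried through to the final answer.)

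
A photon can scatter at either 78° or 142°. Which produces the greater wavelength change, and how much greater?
142° produces the larger shift by a factor of 2.257

Calculate both shifts using Δλ = λ_C(1 - cos θ):

For θ₁ = 78°:
Δλ₁ = 2.4263 × (1 - cos(78°))
Δλ₁ = 2.4263 × 0.7921
Δλ₁ = 1.9219 pm

For θ₂ = 142°:
Δλ₂ = 2.4263 × (1 - cos(142°))
Δλ₂ = 2.4263 × 1.7880
Δλ₂ = 4.3383 pm

The 142° angle produces the larger shift.
Ratio: 4.3383/1.9219 = 2.257

(Intermediate values are shown rounded; full precision is carried through to the final answer.)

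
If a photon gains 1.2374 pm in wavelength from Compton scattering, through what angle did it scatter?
60.66°

From the Compton formula Δλ = λ_C(1 - cos θ), we can solve for θ:

cos θ = 1 - Δλ/λ_C

Given:
- Δλ = 1.2374 pm
- λ_C = h/(m_e·c) ≈ 2.42631024 pm

cos θ = 1 - 1.2374/2.42631024
cos θ = 1 - 0.509992
cos θ = 0.490008

θ = arccos(0.490008)
θ = 60.66°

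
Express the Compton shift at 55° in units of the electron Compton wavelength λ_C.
0.4264 λ_C

The Compton shift formula is:
Δλ = λ_C(1 - cos θ)

Dividing both sides by λ_C:
Δλ/λ_C = 1 - cos θ

For θ = 55°:
Δλ/λ_C = 1 - cos(55°)
Δλ/λ_C = 1 - 0.5736
Δλ/λ_C = 0.4264

This means the shift is 0.4264 × λ_C = 1.0346 pm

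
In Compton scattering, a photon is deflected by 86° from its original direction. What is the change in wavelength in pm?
2.2571 pm

Using the Compton scattering formula:
Δλ = λ_C(1 - cos θ)

where λ_C = h/(m_e·c) ≈ 2.4263 pm is the Compton wavelength of an electron.

For θ = 86°:
cos(86°) = 0.0698
1 - cos(86°) = 0.9302

Δλ = 2.4263 × 0.9302
Δλ = 2.2571 pm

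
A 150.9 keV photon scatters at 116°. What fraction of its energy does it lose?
0.2981 (or 29.81%)

Calculate initial and final photon energies:

Initial: E₀ = 150.9 keV → λ₀ = 8.2163 pm
Compton shift: Δλ = 3.4899 pm
Final wavelength: λ' = 11.7062 pm
Final energy: E' = 105.9128 keV

Fractional energy loss:
(E₀ - E')/E₀ = (150.9000 - 105.9128)/150.9000
= 44.9872/150.9000
= 0.2981
= 29.81%

(Intermediate values are shown rounded; full precision is carried through to the final answer.)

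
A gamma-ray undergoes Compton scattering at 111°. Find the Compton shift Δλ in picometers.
3.2958 pm

Using the Compton scattering formula:
Δλ = λ_C(1 - cos θ)

where λ_C = h/(m_e·c) ≈ 2.4263 pm is the Compton wavelength of an electron.

For θ = 111°:
cos(111°) = -0.3584
1 - cos(111°) = 1.3584

Δλ = 2.4263 × 1.3584
Δλ = 3.2958 pm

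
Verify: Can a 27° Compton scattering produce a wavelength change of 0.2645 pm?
Yes, consistent

Calculate the expected shift for θ = 27°:

Δλ_expected = λ_C(1 - cos(27°))
Δλ_expected = 2.4263 × (1 - cos(27°))
Δλ_expected = 2.4263 × 0.1090
Δλ_expected = 0.2645 pm

Given shift: 0.2645 pm
Expected shift: 0.2645 pm
Difference: 0.0000 pm

The values match. This is consistent with Compton scattering at the stated angle.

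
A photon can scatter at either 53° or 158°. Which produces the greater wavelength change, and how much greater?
158° produces the larger shift by a factor of 4.840

Calculate both shifts using Δλ = λ_C(1 - cos θ):

For θ₁ = 53°:
Δλ₁ = 2.4263 × (1 - cos(53°))
Δλ₁ = 2.4263 × 0.3982
Δλ₁ = 0.9661 pm

For θ₂ = 158°:
Δλ₂ = 2.4263 × (1 - cos(158°))
Δλ₂ = 2.4263 × 1.9272
Δλ₂ = 4.6759 pm

The 158° angle produces the larger shift.
Ratio: 4.6759/0.9661 = 4.840

(Intermediate values are shown rounded; full precision is carried through to the final answer.)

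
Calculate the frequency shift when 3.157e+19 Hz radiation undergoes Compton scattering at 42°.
1.944e+18 Hz (decrease)

Convert frequency to wavelength (c = 299792458 m/s):
λ₀ = c/f₀ = 299792458/3.157e+19 = 9.4961184e-12 m = 9.4961 pm

Calculate Compton shift:
Δλ = λ_C(1 - cos(42°)) = 0.6232 pm

Final wavelength:
λ' = λ₀ + Δλ = 9.4961 + 0.6232 = 10.1193 pm

Final frequency:
f' = c/λ' = 299792458/1.0119329e-11 = 2.9625726e+19 Hz

Frequency shift (decrease):
Δf = f₀ - f' = 3.157e+19 - 2.9625726e+19 = 1.944e+18 Hz

(Intermediate values are shown rounded; full precision is carried through to the final answer.)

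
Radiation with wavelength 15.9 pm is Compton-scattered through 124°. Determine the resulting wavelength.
19.6831 pm

Using the Compton scattering formula:
λ' = λ + Δλ = λ + λ_C(1 - cos θ)

Given:
- Initial wavelength λ = 15.9 pm
- Scattering angle θ = 124°
- Compton wavelength λ_C ≈ 2.4263 pm

Calculate the shift:
Δλ = 2.4263 × (1 - cos(124°))
Δλ = 2.4263 × 1.5592
Δλ = 3.7831 pm

Final wavelength:
λ' = 15.9 + 3.7831 = 19.6831 pm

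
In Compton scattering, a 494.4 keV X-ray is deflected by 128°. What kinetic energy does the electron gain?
301.5146 keV

By energy conservation: K_e = E_initial - E_final

First find the scattered photon energy:
Initial wavelength: λ = hc/E = 2.5078 pm
Compton shift: Δλ = λ_C(1 - cos(128°)) = 3.9201 pm
Final wavelength: λ' = 2.5078 + 3.9201 = 6.4279 pm
Final photon energy: E' = hc/λ' = 192.8854 keV

Electron kinetic energy:
K_e = E - E' = 494.4000 - 192.8854 = 301.5146 keV

(Intermediate values are shown rounded; full precision is carried through to the final answer.)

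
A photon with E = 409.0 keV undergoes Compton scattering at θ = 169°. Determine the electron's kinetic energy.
250.8456 keV

By energy conservation: K_e = E_initial - E_final

First find the scattered photon energy:
Initial wavelength: λ = hc/E = 3.0314 pm
Compton shift: Δλ = λ_C(1 - cos(169°)) = 4.8080 pm
Final wavelength: λ' = 3.0314 + 4.8080 = 7.8394 pm
Final photon energy: E' = hc/λ' = 158.1544 keV

Electron kinetic energy:
K_e = E - E' = 409.0000 - 158.1544 = 250.8456 keV

(Intermediate values are shown rounded; full precision is carried through to the final answer.)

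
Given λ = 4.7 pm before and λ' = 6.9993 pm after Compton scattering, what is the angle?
87.00°

First find the wavelength shift:
Δλ = λ' - λ = 6.9993 - 4.7 = 2.2993 pm

Using Δλ = λ_C(1 - cos θ), with λ_C = h/(m_e·c) ≈ 2.42631024 pm:
cos θ = 1 - Δλ/λ_C
cos θ = 1 - 2.2993/2.42631024
cos θ = 0.052347

θ = arccos(0.052347)
θ = 87.00°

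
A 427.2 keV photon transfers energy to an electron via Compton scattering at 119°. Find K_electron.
236.5976 keV

By energy conservation: K_e = E_initial - E_final

First find the scattered photon energy:
Initial wavelength: λ = hc/E = 2.9023 pm
Compton shift: Δλ = λ_C(1 - cos(119°)) = 3.6026 pm
Final wavelength: λ' = 2.9023 + 3.6026 = 6.5049 pm
Final photon energy: E' = hc/λ' = 190.6024 keV

Electron kinetic energy:
K_e = E - E' = 427.2000 - 190.6024 = 236.5976 keV

(Intermediate values are shown rounded; full precision is carried through to the final answer.)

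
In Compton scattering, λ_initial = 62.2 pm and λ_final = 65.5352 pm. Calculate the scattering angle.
112.00°

First find the wavelength shift:
Δλ = λ' - λ = 65.5352 - 62.2 = 3.3352 pm

Using Δλ = λ_C(1 - cos θ), with λ_C = h/(m_e·c) ≈ 2.42631024 pm:
cos θ = 1 - Δλ/λ_C
cos θ = 1 - 3.3352/2.42631024
cos θ = -0.374598

θ = arccos(-0.374598)
θ = 112.00°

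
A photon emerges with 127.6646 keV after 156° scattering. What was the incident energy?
244.5999 keV

Convert final energy to wavelength (hc ≈ 1239.842 keV·pm):
λ' = hc/E' = 1239.842 / 127.6646 = 9.7117 pm

Calculate the Compton shift:
Δλ = λ_C(1 - cos(156°))
Δλ = 2.4263 × (1 - cos(156°))
Δλ = 4.6429 pm

Initial wavelength:
λ = λ' - Δλ = 9.7117 - 4.6429 = 5.0689 pm

Initial energy:
E = hc/λ = 1239.842 / 5.0689 = 244.5999 keV

(Intermediate values are shown rounded; full precision is carried through to the final answer.)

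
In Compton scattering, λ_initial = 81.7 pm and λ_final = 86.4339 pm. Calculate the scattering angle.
162.00°

First find the wavelength shift:
Δλ = λ' - λ = 86.4339 - 81.7 = 4.7339 pm

Using Δλ = λ_C(1 - cos θ), with λ_C = h/(m_e·c) ≈ 2.42631024 pm:
cos θ = 1 - Δλ/λ_C
cos θ = 1 - 4.7339/2.42631024
cos θ = -0.951070

θ = arccos(-0.951070)
θ = 162.00°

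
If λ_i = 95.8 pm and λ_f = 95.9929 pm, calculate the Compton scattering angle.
23.00°

First find the wavelength shift:
Δλ = λ' - λ = 95.9929 - 95.8 = 0.1929 pm

Using Δλ = λ_C(1 - cos θ), with λ_C = h/(m_e·c) ≈ 2.42631024 pm:
cos θ = 1 - Δλ/λ_C
cos θ = 1 - 0.1929/2.42631024
cos θ = 0.920497

θ = arccos(0.920497)
θ = 23.00°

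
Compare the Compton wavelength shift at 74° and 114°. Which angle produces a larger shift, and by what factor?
114° produces the larger shift by a factor of 1.942

Calculate both shifts using Δλ = λ_C(1 - cos θ):

For θ₁ = 74°:
Δλ₁ = 2.4263 × (1 - cos(74°))
Δλ₁ = 2.4263 × 0.7244
Δλ₁ = 1.7575 pm

For θ₂ = 114°:
Δλ₂ = 2.4263 × (1 - cos(114°))
Δλ₂ = 2.4263 × 1.4067
Δλ₂ = 3.4132 pm

The 114° angle produces the larger shift.
Ratio: 3.4132/1.7575 = 1.942

(Intermediate values are shown rounded; full precision is carried through to the final answer.)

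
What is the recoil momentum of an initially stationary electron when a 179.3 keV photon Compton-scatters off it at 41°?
6.4848e-23 kg·m/s

The electron is initially at rest, so by conservation of momentum:
p⃗_e = p⃗₀ − p⃗'  (incident photon momentum minus scattered photon momentum)

Photon momentum magnitudes (p = h/λ = E/c):
λ₀ = hc/E₀ = 6.9149 pm → p₀ = h/λ₀ = 9.5823e-23 kg·m/s
Δλ = λ_C(1 − cos 41°) = 0.5952 pm
λ' = 7.5101 pm → p' = h/λ' = 8.8229e-23 kg·m/s

The scattered photon makes angle θ = 41° with the incident direction, so by the law of cosines:
|p⃗_e|² = p₀² + p'² − 2p₀p'cos θ
|p⃗_e|² = (9.5823e-23)² + (8.8229e-23)² − 2·9.5823e-23·8.8229e-23·cos(41°)
|p⃗_e| = 6.4848e-23 kg·m/s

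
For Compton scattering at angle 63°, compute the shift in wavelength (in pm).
1.3248 pm

Using the Compton scattering formula:
Δλ = λ_C(1 - cos θ)

where λ_C = h/(m_e·c) ≈ 2.4263 pm is the Compton wavelength of an electron.

For θ = 63°:
cos(63°) = 0.4540
1 - cos(63°) = 0.5460

Δλ = 2.4263 × 0.5460
Δλ = 1.3248 pm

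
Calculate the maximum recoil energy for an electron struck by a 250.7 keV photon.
124.1615 keV

Maximum energy transfer occurs at θ = 180° (backscattering).

Initial photon: E₀ = 250.7 keV → λ₀ = 4.9455 pm

Maximum Compton shift (at 180°):
Δλ_max = 2λ_C = 2 × 2.4263 = 4.8526 pm

Final wavelength:
λ' = 4.9455 + 4.8526 = 9.7981 pm

Minimum photon energy (maximum energy to electron):
E'_min = hc/λ' = 126.5385 keV

Maximum electron kinetic energy:
K_max = E₀ - E'_min = 250.7000 - 126.5385 = 124.1615 keV

(Intermediate values are shown rounded; full precision is carried through to the final answer.)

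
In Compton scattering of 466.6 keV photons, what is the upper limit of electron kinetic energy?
301.5036 keV

Maximum energy transfer occurs at θ = 180° (backscattering).

Initial photon: E₀ = 466.6 keV → λ₀ = 2.6572 pm

Maximum Compton shift (at 180°):
Δλ_max = 2λ_C = 2 × 2.4263 = 4.8526 pm

Final wavelength:
λ' = 2.6572 + 4.8526 = 7.5098 pm

Minimum photon energy (maximum energy to electron):
E'_min = hc/λ' = 165.0964 keV

Maximum electron kinetic energy:
K_max = E₀ - E'_min = 466.6000 - 165.0964 = 301.5036 keV

(Intermediate values are shown rounded; full precision is carried through to the final answer.)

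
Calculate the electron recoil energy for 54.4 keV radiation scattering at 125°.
7.8055 keV

By energy conservation: K_e = E_initial - E_final

First find the scattered photon energy:
Initial wavelength: λ = hc/E = 22.7912 pm
Compton shift: Δλ = λ_C(1 - cos(125°)) = 3.8180 pm
Final wavelength: λ' = 22.7912 + 3.8180 = 26.6092 pm
Final photon energy: E' = hc/λ' = 46.5945 keV

Electron kinetic energy:
K_e = E - E' = 54.4000 - 46.5945 = 7.8055 keV

(Intermediate values are shown rounded; full precision is carried through to the final answer.)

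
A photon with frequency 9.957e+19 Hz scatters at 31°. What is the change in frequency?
1.028e+19 Hz (decrease)

Convert frequency to wavelength (c = 299792458 m/s):
λ₀ = c/f₀ = 299792458/9.957e+19 = 3.0108713e-12 m = 3.0109 pm

Calculate Compton shift:
Δλ = λ_C(1 - cos(31°)) = 0.3466 pm

Final wavelength:
λ' = λ₀ + Δλ = 3.0109 + 0.3466 = 3.3574 pm

Final frequency:
f' = c/λ' = 299792458/3.3574278e-12 = 8.9292303e+19 Hz

Frequency shift (decrease):
Δf = f₀ - f' = 9.957e+19 - 8.9292303e+19 = 1.028e+19 Hz

(Intermediate values are shown rounded; full precision is carried through to the final answer.)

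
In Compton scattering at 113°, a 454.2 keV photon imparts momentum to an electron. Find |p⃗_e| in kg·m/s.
3.0215e-22 kg·m/s

The electron is initially at rest, so by conservation of momentum:
p⃗_e = p⃗₀ − p⃗'  (incident photon momentum minus scattered photon momentum)

Photon momentum magnitudes (p = h/λ = E/c):
λ₀ = hc/E₀ = 2.7297 pm → p₀ = h/λ₀ = 2.4274e-22 kg·m/s
Δλ = λ_C(1 − cos 113°) = 3.3743 pm
λ' = 6.1041 pm → p' = h/λ' = 1.0855e-22 kg·m/s

The scattered photon makes angle θ = 113° with the incident direction, so by the law of cosines:
|p⃗_e|² = p₀² + p'² − 2p₀p'cos θ
|p⃗_e|² = (2.4274e-22)² + (1.0855e-22)² − 2·2.4274e-22·1.0855e-22·cos(113°)
|p⃗_e| = 3.0215e-22 kg·m/s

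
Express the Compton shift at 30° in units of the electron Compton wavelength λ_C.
0.1340 λ_C

The Compton shift formula is:
Δλ = λ_C(1 - cos θ)

Dividing both sides by λ_C:
Δλ/λ_C = 1 - cos θ

For θ = 30°:
Δλ/λ_C = 1 - cos(30°)
Δλ/λ_C = 1 - 0.8660
Δλ/λ_C = 0.1340

This means the shift is 0.1340 × λ_C = 0.3251 pm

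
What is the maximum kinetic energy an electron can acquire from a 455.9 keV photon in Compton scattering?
292.1633 keV

Maximum energy transfer occurs at θ = 180° (backscattering).

Initial photon: E₀ = 455.9 keV → λ₀ = 2.7195 pm

Maximum Compton shift (at 180°):
Δλ_max = 2λ_C = 2 × 2.4263 = 4.8526 pm

Final wavelength:
λ' = 2.7195 + 4.8526 = 7.5722 pm

Minimum photon energy (maximum energy to electron):
E'_min = hc/λ' = 163.7367 keV

Maximum electron kinetic energy:
K_max = E₀ - E'_min = 455.9000 - 163.7367 = 292.1633 keV

(Intermediate values are shown rounded; full precision is carried through to the final answer.)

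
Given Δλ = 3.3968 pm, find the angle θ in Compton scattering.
113.58°

From the Compton formula Δλ = λ_C(1 - cos θ), we can solve for θ:

cos θ = 1 - Δλ/λ_C

Given:
- Δλ = 3.3968 pm
- λ_C = h/(m_e·c) ≈ 2.42631024 pm

cos θ = 1 - 3.3968/2.42631024
cos θ = 1 - 1.399986
cos θ = -0.399986

θ = arccos(-0.399986)
θ = 113.58°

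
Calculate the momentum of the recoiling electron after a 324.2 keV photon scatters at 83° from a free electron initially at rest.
1.9417e-22 kg·m/s

The electron is initially at rest, so by conservation of momentum:
p⃗_e = p⃗₀ − p⃗'  (incident photon momentum minus scattered photon momentum)

Photon momentum magnitudes (p = h/λ = E/c):
λ₀ = hc/E₀ = 3.8243 pm → p₀ = h/λ₀ = 1.7326e-22 kg·m/s
Δλ = λ_C(1 − cos 83°) = 2.1306 pm
λ' = 5.9549 pm → p' = h/λ' = 1.1127e-22 kg·m/s

The scattered photon makes angle θ = 83° with the incident direction, so by the law of cosines:
|p⃗_e|² = p₀² + p'² − 2p₀p'cos θ
|p⃗_e|² = (1.7326e-22)² + (1.1127e-22)² − 2·1.7326e-22·1.1127e-22·cos(83°)
|p⃗_e| = 1.9417e-22 kg·m/s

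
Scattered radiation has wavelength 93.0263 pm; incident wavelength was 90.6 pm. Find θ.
90.00°

First find the wavelength shift:
Δλ = λ' - λ = 93.0263 - 90.6 = 2.4263 pm

Using Δλ = λ_C(1 - cos θ), with λ_C = h/(m_e·c) ≈ 2.42631024 pm:
cos θ = 1 - Δλ/λ_C
cos θ = 1 - 2.4263/2.42631024
cos θ = 0.000004

θ = arccos(0.000004)
θ = 90.00°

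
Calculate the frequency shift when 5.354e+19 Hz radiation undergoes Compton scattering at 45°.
6.030e+18 Hz (decrease)

Convert frequency to wavelength (c = 299792458 m/s):
λ₀ = c/f₀ = 299792458/5.354e+19 = 5.5994109e-12 m = 5.5994 pm

Calculate Compton shift:
Δλ = λ_C(1 - cos(45°)) = 0.7106 pm

Final wavelength:
λ' = λ₀ + Δλ = 5.5994 + 0.7106 = 6.3101 pm

Final frequency:
f' = c/λ' = 299792458/6.3100607e-12 = 4.7510234e+19 Hz

Frequency shift (decrease):
Δf = f₀ - f' = 5.354e+19 - 4.7510234e+19 = 6.030e+18 Hz

(Intermediate values are shown rounded; full precision is carried through to the final answer.)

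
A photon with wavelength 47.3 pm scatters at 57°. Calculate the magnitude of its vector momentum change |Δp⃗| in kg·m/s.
1.3219e-23 kg·m/s

Photon momentum magnitude is p = h/λ.

Initial momentum:
p₀ = h/λ = 6.6261e-34/4.7300e-11 = 1.4009e-23 kg·m/s

After scattering:
λ' = λ + Δλ = 47.3 + 1.1048 = 48.4048 pm
p' = h/λ' = 6.6261e-34/4.8405e-11 = 1.3689e-23 kg·m/s

Momentum is a vector; the scattered photon's direction makes angle θ = 57° with the incident direction. The magnitude of the vector change Δp⃗ = p⃗₀ − p⃗' is found from the law of cosines:
|Δp⃗|² = p₀² + p'² − 2p₀p'cos θ
|Δp⃗|² = (1.4009e-23)² + (1.3689e-23)² − 2·1.4009e-23·1.3689e-23·cos(57°)
|Δp⃗| = 1.3219e-23 kg·m/s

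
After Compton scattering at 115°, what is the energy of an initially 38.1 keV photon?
34.4463 keV

First convert energy to wavelength:
λ = hc/E, with hc ≈ 1239.842 keV·pm (i.e. 1239.842 eV·nm)

For E = 38.1 keV = 38100 eV:
λ = 1239.842 keV·pm / 38.1 keV
λ = 32.5418 pm

Calculate the Compton shift:
Δλ = λ_C(1 - cos(115°)) = 2.4263 × 1.4226
Δλ = 3.4517 pm

Final wavelength:
λ' = 32.5418 + 3.4517 = 35.9935 pm

Final energy:
E' = hc/λ' = 1239.842 / 35.9935 = 34.4463 keV

(Intermediate values are shown rounded; full precision is carried through to the final answer.)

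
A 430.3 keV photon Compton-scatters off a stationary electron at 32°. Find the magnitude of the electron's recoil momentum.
1.2218e-22 kg·m/s

The electron is initially at rest, so by conservation of momentum:
p⃗_e = p⃗₀ − p⃗'  (incident photon momentum minus scattered photon momentum)

Photon momentum magnitudes (p = h/λ = E/c):
λ₀ = hc/E₀ = 2.8813 pm → p₀ = h/λ₀ = 2.2996e-22 kg·m/s
Δλ = λ_C(1 − cos 32°) = 0.3687 pm
λ' = 3.2500 pm → p' = h/λ' = 2.0388e-22 kg·m/s

The scattered photon makes angle θ = 32° with the incident direction, so by the law of cosines:
|p⃗_e|² = p₀² + p'² − 2p₀p'cos θ
|p⃗_e|² = (2.2996e-22)² + (2.0388e-22)² − 2·2.2996e-22·2.0388e-22·cos(32°)
|p⃗_e| = 1.2218e-22 kg·m/s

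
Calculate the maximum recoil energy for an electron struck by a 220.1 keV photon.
101.8588 keV

Maximum energy transfer occurs at θ = 180° (backscattering).

Initial photon: E₀ = 220.1 keV → λ₀ = 5.6331 pm

Maximum Compton shift (at 180°):
Δλ_max = 2λ_C = 2 × 2.4263 = 4.8526 pm

Final wavelength:
λ' = 5.6331 + 4.8526 = 10.4857 pm

Minimum photon energy (maximum energy to electron):
E'_min = hc/λ' = 118.2412 keV

Maximum electron kinetic energy:
K_max = E₀ - E'_min = 220.1000 - 118.2412 = 101.8588 keV

(Intermediate values are shown rounded; full precision is carried through to the final answer.)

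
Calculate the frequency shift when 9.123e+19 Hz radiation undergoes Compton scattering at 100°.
4.235e+19 Hz (decrease)

Convert frequency to wavelength (c = 299792458 m/s):
λ₀ = c/f₀ = 299792458/9.123e+19 = 3.2861170e-12 m = 3.2861 pm

Calculate Compton shift:
Δλ = λ_C(1 - cos(100°)) = 2.8476 pm

Final wavelength:
λ' = λ₀ + Δλ = 3.2861 + 2.8476 = 6.1338 pm

Final frequency:
f' = c/λ' = 299792458/6.1337516e-12 = 4.8875872e+19 Hz

Frequency shift (decrease):
Δf = f₀ - f' = 9.123e+19 - 4.8875872e+19 = 4.235e+19 Hz

(Intermediate values are shown rounded; full precision is carried through to the final answer.)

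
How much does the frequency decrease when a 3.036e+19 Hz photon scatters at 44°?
1.959e+18 Hz (decrease)

Convert frequency to wavelength (c = 299792458 m/s):
λ₀ = c/f₀ = 299792458/3.036e+19 = 9.8745869e-12 m = 9.8746 pm

Calculate Compton shift:
Δλ = λ_C(1 - cos(44°)) = 0.6810 pm

Final wavelength:
λ' = λ₀ + Δλ = 9.8746 + 0.6810 = 10.5556 pm

Final frequency:
f' = c/λ' = 299792458/1.0555556e-11 = 2.8401391e+19 Hz

Frequency shift (decrease):
Δf = f₀ - f' = 3.036e+19 - 2.8401391e+19 = 1.959e+18 Hz

(Intermediate values are shown rounded; full precision is carried through to the final answer.)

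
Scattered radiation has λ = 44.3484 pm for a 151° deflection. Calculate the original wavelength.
39.8000 pm

From λ' = λ + Δλ, we have λ = λ' - Δλ

First calculate the Compton shift:
Δλ = λ_C(1 - cos θ)
Δλ = 2.4263 × (1 - cos(151°))
Δλ = 2.4263 × 1.8746
Δλ = 4.5484 pm

Initial wavelength:
λ = λ' - Δλ
λ = 44.3484 - 4.5484
λ = 39.8000 pm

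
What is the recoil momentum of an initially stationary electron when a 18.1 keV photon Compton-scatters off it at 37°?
6.1173e-24 kg·m/s

The electron is initially at rest, so by conservation of momentum:
p⃗_e = p⃗₀ − p⃗'  (incident photon momentum minus scattered photon momentum)

Photon momentum magnitudes (p = h/λ = E/c):
λ₀ = hc/E₀ = 68.4996 pm → p₀ = h/λ₀ = 9.6732e-24 kg·m/s
Δλ = λ_C(1 − cos 37°) = 0.4886 pm
λ' = 68.9881 pm → p' = h/λ' = 9.6047e-24 kg·m/s

The scattered photon makes angle θ = 37° with the incident direction, so by the law of cosines:
|p⃗_e|² = p₀² + p'² − 2p₀p'cos θ
|p⃗_e|² = (9.6732e-24)² + (9.6047e-24)² − 2·9.6732e-24·9.6047e-24·cos(37°)
|p⃗_e| = 6.1173e-24 kg·m/s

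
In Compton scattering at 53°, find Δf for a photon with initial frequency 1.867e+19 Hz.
1.060e+18 Hz (decrease)

Convert frequency to wavelength (c = 299792458 m/s):
λ₀ = c/f₀ = 299792458/1.867e+19 = 1.6057443e-11 m = 16.0574 pm

Calculate Compton shift:
Δλ = λ_C(1 - cos(53°)) = 0.9661 pm

Final wavelength:
λ' = λ₀ + Δλ = 16.0574 + 0.9661 = 17.0236 pm

Final frequency:
f' = c/λ' = 299792458/1.7023563e-11 = 1.7610441e+19 Hz

Frequency shift (decrease):
Δf = f₀ - f' = 1.867e+19 - 1.7610441e+19 = 1.060e+18 Hz

(Intermediate values are shown rounded; full precision is carried through to the final answer.)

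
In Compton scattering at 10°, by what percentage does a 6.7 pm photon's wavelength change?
0.5502%

Calculate the Compton shift:
Δλ = λ_C(1 - cos(10°))
Δλ = 2.4263 × (1 - cos(10°))
Δλ = 2.4263 × 0.0152
Δλ = 0.0369 pm

Percentage change:
(Δλ/λ₀) × 100 = (0.0369/6.7) × 100
= 0.5502%

(Intermediate values are shown rounded; full precision is carried through to the final answer.)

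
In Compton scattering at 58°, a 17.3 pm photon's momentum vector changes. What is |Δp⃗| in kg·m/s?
3.6048e-23 kg·m/s

Photon momentum magnitude is p = h/λ.

Initial momentum:
p₀ = h/λ = 6.6261e-34/1.7300e-11 = 3.8301e-23 kg·m/s

After scattering:
λ' = λ + Δλ = 17.3 + 1.1406 = 18.4406 pm
p' = h/λ' = 6.6261e-34/1.8441e-11 = 3.5932e-23 kg·m/s

Momentum is a vector; the scattered photon's direction makes angle θ = 58° with the incident direction. The magnitude of the vector change Δp⃗ = p⃗₀ − p⃗' is found from the law of cosines:
|Δp⃗|² = p₀² + p'² − 2p₀p'cos θ
|Δp⃗|² = (3.8301e-23)² + (3.5932e-23)² − 2·3.8301e-23·3.5932e-23·cos(58°)
|Δp⃗| = 3.6048e-23 kg·m/s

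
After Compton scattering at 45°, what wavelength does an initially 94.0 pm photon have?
94.7106 pm

Using the Compton formula: λ' = λ + λ_C(1 − cos θ)

For θ = 45°, cos θ = √2/2 (exact) ≈ 0.7071, so:
1 − cos 45° = 1 − (√2/2) ≈ 0.2929

Δλ = λ_C × 0.2929 = 2.4263 × 0.2929 = 0.7106 pm

λ' = 94.0 + 0.7106 = 94.7106 pm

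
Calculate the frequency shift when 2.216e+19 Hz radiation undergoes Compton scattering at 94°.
3.567e+18 Hz (decrease)

Convert frequency to wavelength (c = 299792458 m/s):
λ₀ = c/f₀ = 299792458/2.216e+19 = 1.3528541e-11 m = 13.5285 pm

Calculate Compton shift:
Δλ = λ_C(1 - cos(94°)) = 2.5956 pm

Final wavelength:
λ' = λ₀ + Δλ = 13.5285 + 2.5956 = 16.1241 pm

Final frequency:
f' = c/λ' = 299792458/1.6124102e-11 = 1.8592816e+19 Hz

Frequency shift (decrease):
Δf = f₀ - f' = 2.216e+19 - 1.8592816e+19 = 3.567e+18 Hz

(Intermediate values are shown rounded; full precision is carried through to the final answer.)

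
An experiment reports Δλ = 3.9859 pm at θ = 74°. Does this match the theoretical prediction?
No, inconsistent

Calculate the expected shift for θ = 74°:

Δλ_expected = λ_C(1 - cos(74°))
Δλ_expected = 2.4263 × (1 - cos(74°))
Δλ_expected = 2.4263 × 0.7244
Δλ_expected = 1.7575 pm

Given shift: 3.9859 pm
Expected shift: 1.7575 pm
Difference: 2.2284 pm

The values do not match. The given shift corresponds to θ ≈ 130.0°, not 74°.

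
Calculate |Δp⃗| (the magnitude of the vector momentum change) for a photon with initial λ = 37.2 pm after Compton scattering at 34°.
1.0360e-23 kg·m/s

Photon momentum magnitude is p = h/λ.

Initial momentum:
p₀ = h/λ = 6.6261e-34/3.7200e-11 = 1.7812e-23 kg·m/s

After scattering:
λ' = λ + Δλ = 37.2 + 0.4148 = 37.6148 pm
p' = h/λ' = 6.6261e-34/3.7615e-11 = 1.7616e-23 kg·m/s

Momentum is a vector; the scattered photon's direction makes angle θ = 34° with the incident direction. The magnitude of the vector change Δp⃗ = p⃗₀ − p⃗' is found from the law of cosines:
|Δp⃗|² = p₀² + p'² − 2p₀p'cos θ
|Δp⃗|² = (1.7812e-23)² + (1.7616e-23)² − 2·1.7812e-23·1.7616e-23·cos(34°)
|Δp⃗| = 1.0360e-23 kg·m/s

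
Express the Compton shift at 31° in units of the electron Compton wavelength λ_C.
0.1428 λ_C

The Compton shift formula is:
Δλ = λ_C(1 - cos θ)

Dividing both sides by λ_C:
Δλ/λ_C = 1 - cos θ

For θ = 31°:
Δλ/λ_C = 1 - cos(31°)
Δλ/λ_C = 1 - 0.8572
Δλ/λ_C = 0.1428

This means the shift is 0.1428 × λ_C = 0.3466 pm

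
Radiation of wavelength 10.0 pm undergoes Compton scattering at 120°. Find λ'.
13.6395 pm

Using the Compton formula: λ' = λ + λ_C(1 − cos θ)

For θ = 120°, cos θ = -1/2 (exact) = -0.5000, so:
1 − cos 120° = 1 − (-1/2) = 1.5000

Δλ = λ_C × 1.5000 = 2.4263 × 1.5000 = 3.6395 pm

λ' = 10.0 + 3.6395 = 13.6395 pm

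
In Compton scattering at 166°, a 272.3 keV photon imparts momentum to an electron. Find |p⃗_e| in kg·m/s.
2.1509e-22 kg·m/s

The electron is initially at rest, so by conservation of momentum:
p⃗_e = p⃗₀ − p⃗'  (incident photon momentum minus scattered photon momentum)

Photon momentum magnitudes (p = h/λ = E/c):
λ₀ = hc/E₀ = 4.5532 pm → p₀ = h/λ₀ = 1.4552e-22 kg·m/s
Δλ = λ_C(1 − cos 166°) = 4.7805 pm
λ' = 9.3338 pm → p' = h/λ' = 7.0990e-23 kg·m/s

The scattered photon makes angle θ = 166° with the incident direction, so by the law of cosines:
|p⃗_e|² = p₀² + p'² − 2p₀p'cos θ
|p⃗_e|² = (1.4552e-22)² + (7.0990e-23)² − 2·1.4552e-22·7.0990e-23·cos(166°)
|p⃗_e| = 2.1509e-22 kg·m/s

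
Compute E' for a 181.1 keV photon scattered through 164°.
106.8387 keV

First convert energy to wavelength:
λ = hc/E, with hc ≈ 1239.842 keV·pm (i.e. 1239.842 eV·nm)

For E = 181.1 keV = 181100 eV:
λ = 1239.842 keV·pm / 181.1 keV
λ = 6.8462 pm

Calculate the Compton shift:
Δλ = λ_C(1 - cos(164°)) = 2.4263 × 1.9613
Δλ = 4.7586 pm

Final wavelength:
λ' = 6.8462 + 4.7586 = 11.6048 pm

Final energy:
E' = hc/λ' = 1239.842 / 11.6048 = 106.8387 keV

(Intermediate values are shown rounded; full precision is carried through to the final answer.)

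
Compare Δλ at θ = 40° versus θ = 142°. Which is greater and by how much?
142° produces the larger shift by a factor of 7.643

Calculate both shifts using Δλ = λ_C(1 - cos θ):

For θ₁ = 40°:
Δλ₁ = 2.4263 × (1 - cos(40°))
Δλ₁ = 2.4263 × 0.2340
Δλ₁ = 0.5676 pm

For θ₂ = 142°:
Δλ₂ = 2.4263 × (1 - cos(142°))
Δλ₂ = 2.4263 × 1.7880
Δλ₂ = 4.3383 pm

The 142° angle produces the larger shift.
Ratio: 4.3383/0.5676 = 7.643

(Intermediate values are shown rounded; full precision is carried through to the final answer.)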